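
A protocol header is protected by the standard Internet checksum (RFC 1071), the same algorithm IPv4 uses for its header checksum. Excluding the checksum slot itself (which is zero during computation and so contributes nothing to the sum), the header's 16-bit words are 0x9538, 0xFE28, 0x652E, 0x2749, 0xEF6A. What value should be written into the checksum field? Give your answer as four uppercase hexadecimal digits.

F0BB

One's-complement addition (fold any carry out of bit 15 back into bit 0):
  0x9538 + 0xFE28 = 0x19360 → wrap carry → 0x9361
  0x9361 + 0x652E = 0x0F88F
  0xF88F + 0x2749 = 0x11FD8 → wrap carry → 0x1FD9
  0x1FD9 + 0xEF6A = 0x10F43 → wrap carry → 0x0F44
One's-complement sum = 0x0F44.
Checksum = ~0x0F44 & 0xFFFF = 0xF0BB.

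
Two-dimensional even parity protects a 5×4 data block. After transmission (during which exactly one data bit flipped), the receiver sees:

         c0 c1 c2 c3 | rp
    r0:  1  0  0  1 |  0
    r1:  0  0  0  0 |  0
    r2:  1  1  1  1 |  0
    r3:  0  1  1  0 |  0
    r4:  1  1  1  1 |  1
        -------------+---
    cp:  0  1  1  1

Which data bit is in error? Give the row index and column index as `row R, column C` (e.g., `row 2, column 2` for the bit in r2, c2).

Recompute each row's even parity and compare to rp:
  r0: data parity 0, sent rp 0 → ok
  r1: data parity 0, sent rp 0 → ok
  r2: data parity 0, sent rp 0 → ok
  r3: data parity 0, sent rp 0 → ok
  r4: data parity 0, sent rp 1 → mismatch
Recompute each column's even parity and compare to cp:
  c0: data parity 1, sent cp 0 → mismatch
  c1: data parity 1, sent cp 1 → ok
  c2: data parity 1, sent cp 1 → ok
  c3: data parity 1, sent cp 1 → ok
Exactly one row (r4) and one column (c0) fail → the flipped bit is at their intersection.

row 4, column 0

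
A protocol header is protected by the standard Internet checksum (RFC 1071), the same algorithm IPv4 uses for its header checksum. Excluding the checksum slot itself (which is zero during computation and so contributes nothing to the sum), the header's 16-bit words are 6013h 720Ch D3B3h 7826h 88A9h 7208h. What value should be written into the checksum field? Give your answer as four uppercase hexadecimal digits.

E753

One's-complement addition (fold any carry out of bit 15 back into bit 0):
  0x6013 + 0x720C = 0x0D21F
  0xD21F + 0xD3B3 = 0x1A5D2 → wrap carry → 0xA5D3
  0xA5D3 + 0x7826 = 0x11DF9 → wrap carry → 0x1DFA
  0x1DFA + 0x88A9 = 0x0A6A3
  0xA6A3 + 0x7208 = 0x118AB → wrap carry → 0x18AC
One's-complement sum = 0x18AC.
Checksum = ~0x18AC & 0xFFFF = 0xE753.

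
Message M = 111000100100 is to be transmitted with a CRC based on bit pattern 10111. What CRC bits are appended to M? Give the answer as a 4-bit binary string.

0111

Append 4 zeros: 1110001001000000. Divide by 10111 (XOR where the leading bit is 1):
  pos 0: 11100 XOR 10111 = 01011
  pos 1: 10110 XOR 10111 = 00001
  pos 5: 11001 XOR 10111 = 01110
  pos 6: 11100 XOR 10111 = 01011
  pos 7: 10110 XOR 10111 = 00001
  pos 11: 10000 XOR 10111 = 00111
Remainder (last 4 bits) = 0111. This is the CRC / FCS.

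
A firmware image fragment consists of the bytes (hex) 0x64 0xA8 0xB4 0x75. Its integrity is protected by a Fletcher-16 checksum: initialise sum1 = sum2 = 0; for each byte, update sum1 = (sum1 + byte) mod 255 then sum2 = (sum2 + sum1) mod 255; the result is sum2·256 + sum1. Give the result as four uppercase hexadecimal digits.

6A37

Running sums (mod 255):
  after byte 0 (0x64): sum1=100, sum2=100
  after byte 1 (0xA8): sum1=13, sum2=113
  after byte 2 (0xB4): sum1=193, sum2=51
  after byte 3 (0x75): sum1=55, sum2=106
Checksum = sum2·256 + sum1 = 106·256 + 55 = 27191 = 0x6A37.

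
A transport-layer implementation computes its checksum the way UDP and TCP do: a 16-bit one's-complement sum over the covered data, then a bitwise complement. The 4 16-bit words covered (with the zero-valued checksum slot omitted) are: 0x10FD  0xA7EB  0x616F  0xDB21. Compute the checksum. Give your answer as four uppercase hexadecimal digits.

One's-complement addition (fold any carry out of bit 15 back into bit 0):
  0x10FD + 0xA7EB = 0x0B8E8
  0xB8E8 + 0x616F = 0x11A57 → wrap carry → 0x1A58
  0x1A58 + 0xDB21 = 0x0F579
One's-complement sum = 0xF579.
Checksum = ~0xF579 & 0xFFFF = 0x0A86.

0A86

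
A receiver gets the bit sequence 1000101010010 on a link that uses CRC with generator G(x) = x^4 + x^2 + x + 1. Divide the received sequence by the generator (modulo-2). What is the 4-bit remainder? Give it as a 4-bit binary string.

Modulo-2 division of 1000101010010 by 10111:
  pos 0: 10001 XOR 10111 = 00110
  pos 2: 11001 XOR 10111 = 01110
  pos 3: 11100 XOR 10111 = 01011
  pos 4: 10111 XOR 10111 = 00000
Remainder = 0010 (nonzero — an error is detected).

0010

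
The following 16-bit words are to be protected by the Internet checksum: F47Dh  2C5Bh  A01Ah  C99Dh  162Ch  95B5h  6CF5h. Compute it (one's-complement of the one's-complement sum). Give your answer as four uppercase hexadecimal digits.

One's-complement addition (fold any carry out of bit 15 back into bit 0):
  0xF47D + 0x2C5B = 0x120D8 → wrap carry → 0x20D9
  0x20D9 + 0xA01A = 0x0C0F3
  0xC0F3 + 0xC99D = 0x18A90 → wrap carry → 0x8A91
  0x8A91 + 0x162C = 0x0A0BD
  0xA0BD + 0x95B5 = 0x13672 → wrap carry → 0x3673
  0x3673 + 0x6CF5 = 0x0A368
One's-complement sum = 0xA368.
Checksum = ~0xA368 & 0xFFFF = 0x5C97.

5C97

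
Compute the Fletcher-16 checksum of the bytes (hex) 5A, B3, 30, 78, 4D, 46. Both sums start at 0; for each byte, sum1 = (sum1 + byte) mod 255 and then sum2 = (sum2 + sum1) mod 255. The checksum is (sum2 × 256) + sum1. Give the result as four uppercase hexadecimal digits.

Running sums (mod 255):
  after byte 0 (5A): sum1=90, sum2=90
  after byte 1 (B3): sum1=14, sum2=104
  after byte 2 (30): sum1=62, sum2=166
  after byte 3 (78): sum1=182, sum2=93
  after byte 4 (4D): sum1=4, sum2=97
  after byte 5 (46): sum1=74, sum2=171
Checksum = sum2·256 + sum1 = 171·256 + 74 = 43850 = 0xAB4A.

AB4A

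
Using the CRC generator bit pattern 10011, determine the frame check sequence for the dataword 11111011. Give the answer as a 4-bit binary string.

1000

Append 4 zeros: 111110110000. Divide by 10011 (XOR where the leading bit is 1):
  pos 0: 11111 XOR 10011 = 01100
  pos 1: 11000 XOR 10011 = 01011
  pos 2: 10111 XOR 10011 = 00100
  pos 4: 10010 XOR 10011 = 00001
Remainder (last 4 bits) = 1000. This is the CRC / FCS.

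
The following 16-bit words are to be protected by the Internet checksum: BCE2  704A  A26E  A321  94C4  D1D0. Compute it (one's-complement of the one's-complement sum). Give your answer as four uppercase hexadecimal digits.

One's-complement addition (fold any carry out of bit 15 back into bit 0):
  0xBCE2 + 0x704A = 0x12D2C → wrap carry → 0x2D2D
  0x2D2D + 0xA26E = 0x0CF9B
  0xCF9B + 0xA321 = 0x172BC → wrap carry → 0x72BD
  0x72BD + 0x94C4 = 0x10781 → wrap carry → 0x0782
  0x0782 + 0xD1D0 = 0x0D952
One's-complement sum = 0xD952.
Checksum = ~0xD952 & 0xFFFF = 0x26AD.

26AD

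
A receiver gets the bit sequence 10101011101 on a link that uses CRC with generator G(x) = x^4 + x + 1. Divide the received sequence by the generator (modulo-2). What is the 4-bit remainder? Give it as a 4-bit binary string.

Modulo-2 division of 10101011101 by 10011:
  pos 0: 10101 XOR 10011 = 00110
  pos 2: 11001 XOR 10011 = 01010
  pos 3: 10101 XOR 10011 = 00110
  pos 5: 11010 XOR 10011 = 01001
  pos 6: 10011 XOR 10011 = 00000
Remainder = 0000 (zero — the frame passes the CRC check).

0000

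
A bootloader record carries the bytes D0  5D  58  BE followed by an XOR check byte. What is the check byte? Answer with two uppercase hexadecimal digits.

XOR the bytes together:
  start with 0xD0
  0xD0 ⊕ 0x5D = 0x8D
  0x8D ⊕ 0x58 = 0xD5
  0xD5 ⊕ 0xBE = 0x6B

6B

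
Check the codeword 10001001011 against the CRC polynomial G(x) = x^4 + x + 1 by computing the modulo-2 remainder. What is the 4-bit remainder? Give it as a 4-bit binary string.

0000

Modulo-2 division of 10001001011 by 10011:
  pos 0: 10001 XOR 10011 = 00010
  pos 3: 10001 XOR 10011 = 00010
  pos 6: 10011 XOR 10011 = 00000
Remainder = 0000 (zero — the frame passes the CRC check).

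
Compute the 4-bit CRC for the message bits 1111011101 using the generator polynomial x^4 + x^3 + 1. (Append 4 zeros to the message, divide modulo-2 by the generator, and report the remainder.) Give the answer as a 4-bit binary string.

1101

Append 4 zeros: 11110111010000. Divide by 11001 (XOR where the leading bit is 1):
  pos 0: 11110 XOR 11001 = 00111
  pos 2: 11111 XOR 11001 = 00110
  pos 4: 11010 XOR 11001 = 00011
  pos 7: 11100 XOR 11001 = 00101
  pos 9: 10100 XOR 11001 = 01101
Remainder (last 4 bits) = 1101. This is the CRC / FCS.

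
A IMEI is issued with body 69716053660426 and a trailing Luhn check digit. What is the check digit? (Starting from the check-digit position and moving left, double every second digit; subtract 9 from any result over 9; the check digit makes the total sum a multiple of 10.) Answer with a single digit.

Partial digits right→left: 6 2 4 0 6 6 3 5 0 6 1 7 9 6
Double every second digit counting from the check-digit position (so the 1st, 3rd, 5th, ... of the partial from the right).
  doubled (with −9 where >9): 3 8 3 6 0 2 9 → sum 31
  kept as-is: 2 0 6 5 6 7 6 → sum 32
Total = 31 + 32 = 63.
Check digit = (10 − (63 mod 10)) mod 10 = 7.

7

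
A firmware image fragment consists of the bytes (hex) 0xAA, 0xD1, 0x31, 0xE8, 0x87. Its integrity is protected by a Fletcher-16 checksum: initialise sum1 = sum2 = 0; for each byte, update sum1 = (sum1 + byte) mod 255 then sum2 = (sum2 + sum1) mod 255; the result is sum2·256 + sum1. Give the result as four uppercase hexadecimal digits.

891E

Running sums (mod 255):
  after byte 0 (0xAA): sum1=170, sum2=170
  after byte 1 (0xD1): sum1=124, sum2=39
  after byte 2 (0x31): sum1=173, sum2=212
  after byte 3 (0xE8): sum1=150, sum2=107
  after byte 4 (0x87): sum1=30, sum2=137
Checksum = sum2·256 + sum1 = 137·256 + 30 = 35102 = 0x891E.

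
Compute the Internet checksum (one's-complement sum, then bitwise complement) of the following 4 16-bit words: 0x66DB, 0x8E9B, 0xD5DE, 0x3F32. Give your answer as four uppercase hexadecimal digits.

One's-complement addition (fold any carry out of bit 15 back into bit 0):
  0x66DB + 0x8E9B = 0x0F576
  0xF576 + 0xD5DE = 0x1CB54 → wrap carry → 0xCB55
  0xCB55 + 0x3F32 = 0x10A87 → wrap carry → 0x0A88
One's-complement sum = 0x0A88.
Checksum = ~0x0A88 & 0xFFFF = 0xF577.

F577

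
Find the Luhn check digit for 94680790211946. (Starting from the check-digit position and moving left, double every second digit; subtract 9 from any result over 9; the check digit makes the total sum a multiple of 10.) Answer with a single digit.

Partial digits right→left: 6 4 9 1 1 2 0 9 7 0 8 6 4 9
Double every second digit counting from the check-digit position (so the 1st, 3rd, 5th, ... of the partial from the right).
  doubled (with −9 where >9): 3 9 2 0 5 7 8 → sum 34
  kept as-is: 4 1 2 9 0 6 9 → sum 31
Total = 34 + 31 = 65.
Check digit = (10 − (65 mod 10)) mod 10 = 5.

5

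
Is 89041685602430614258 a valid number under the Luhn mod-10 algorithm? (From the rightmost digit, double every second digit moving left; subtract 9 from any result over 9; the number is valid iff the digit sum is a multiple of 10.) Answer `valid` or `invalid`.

From the right, keep odd positions and double even positions (subtract 9 from any doubled value over 9):
  doubled (positions 2,4,...): 1 8 3 6 4 3 7 2 0 7 → sum 41
  kept (positions 1,3,...): 8 2 1 0 4 0 5 6 4 9 → sum 39
Total = 80.
80 mod 10 = 0, so the number is valid.

valid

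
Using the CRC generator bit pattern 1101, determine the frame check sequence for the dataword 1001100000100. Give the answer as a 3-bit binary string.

Append 3 zeros: 1001100000100000. Divide by 1101 (XOR where the leading bit is 1):
  pos 0: 1001 XOR 1101 = 0100
  pos 1: 1001 XOR 1101 = 0100
  pos 2: 1000 XOR 1101 = 0101
  pos 3: 1010 XOR 1101 = 0111
  pos 4: 1110 XOR 1101 = 0011
  pos 6: 1100 XOR 1101 = 0001
  pos 9: 1100 XOR 1101 = 0001
  pos 12: 1000 XOR 1101 = 0101
Remainder (last 3 bits) = 101. This is the CRC / FCS.

101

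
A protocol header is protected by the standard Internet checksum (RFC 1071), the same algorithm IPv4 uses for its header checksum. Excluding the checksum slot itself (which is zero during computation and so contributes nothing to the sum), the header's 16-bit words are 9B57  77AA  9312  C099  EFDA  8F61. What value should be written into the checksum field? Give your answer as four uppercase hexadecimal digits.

1A15

One's-complement addition (fold any carry out of bit 15 back into bit 0):
  0x9B57 + 0x77AA = 0x11301 → wrap carry → 0x1302
  0x1302 + 0x9312 = 0x0A614
  0xA614 + 0xC099 = 0x166AD → wrap carry → 0x66AE
  0x66AE + 0xEFDA = 0x15688 → wrap carry → 0x5689
  0x5689 + 0x8F61 = 0x0E5EA
One's-complement sum = 0xE5EA.
Checksum = ~0xE5EA & 0xFFFF = 0x1A15.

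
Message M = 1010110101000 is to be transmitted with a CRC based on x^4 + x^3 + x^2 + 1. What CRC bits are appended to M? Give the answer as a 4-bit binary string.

1010

Append 4 zeros: 10101101010000000. Divide by 11101 (XOR where the leading bit is 1):
  pos 0: 10101 XOR 11101 = 01000
  pos 1: 10001 XOR 11101 = 01100
  pos 2: 11000 XOR 11101 = 00101
  pos 4: 10110 XOR 11101 = 01011
  pos 5: 10111 XOR 11101 = 01010
  pos 6: 10100 XOR 11101 = 01001
  pos 7: 10010 XOR 11101 = 01111
  pos 8: 11110 XOR 11101 = 00011
  pos 11: 11000 XOR 11101 = 00101
Remainder (last 4 bits) = 1010. This is the CRC / FCS.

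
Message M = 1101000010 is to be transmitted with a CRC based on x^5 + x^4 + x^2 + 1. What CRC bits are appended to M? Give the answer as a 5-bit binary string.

00110

Append 5 zeros: 110100001000000. Divide by 110101 (XOR where the leading bit is 1):
  pos 0: 110100 XOR 110101 = 000001
  pos 5: 100100 XOR 110101 = 010001
  pos 6: 100010 XOR 110101 = 010111
  pos 7: 101110 XOR 110101 = 011011
  pos 8: 110110 XOR 110101 = 000011
Remainder (last 5 bits) = 00110. This is the CRC / FCS.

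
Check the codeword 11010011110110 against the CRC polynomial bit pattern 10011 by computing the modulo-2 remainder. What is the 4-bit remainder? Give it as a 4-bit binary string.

Modulo-2 division of 11010011110110 by 10011:
  pos 0: 11010 XOR 10011 = 01001
  pos 1: 10010 XOR 10011 = 00001
  pos 5: 11111 XOR 10011 = 01100
  pos 6: 11000 XOR 10011 = 01011
  pos 7: 10111 XOR 10011 = 00100
  pos 9: 10010 XOR 10011 = 00001
Remainder = 0001 (nonzero — an error is detected).

0001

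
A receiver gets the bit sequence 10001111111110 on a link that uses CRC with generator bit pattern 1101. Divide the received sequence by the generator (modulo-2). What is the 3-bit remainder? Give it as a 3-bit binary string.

Modulo-2 division of 10001111111110 by 1101:
  pos 0: 1000 XOR 1101 = 0101
  pos 1: 1011 XOR 1101 = 0110
  pos 2: 1101 XOR 1101 = 0000
  pos 6: 1111 XOR 1101 = 0010
  pos 8: 1011 XOR 1101 = 0110
  pos 9: 1101 XOR 1101 = 0000
Remainder = 000 (zero — the frame passes the CRC check).

000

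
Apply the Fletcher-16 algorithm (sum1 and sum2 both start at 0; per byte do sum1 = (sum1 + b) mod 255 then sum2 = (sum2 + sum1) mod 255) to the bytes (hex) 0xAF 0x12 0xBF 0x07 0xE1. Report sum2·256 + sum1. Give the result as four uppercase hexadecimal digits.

Running sums (mod 255):
  after byte 0 (0xAF): sum1=175, sum2=175
  after byte 1 (0x12): sum1=193, sum2=113
  after byte 2 (0xBF): sum1=129, sum2=242
  after byte 3 (0x07): sum1=136, sum2=123
  after byte 4 (0xE1): sum1=106, sum2=229
Checksum = sum2·256 + sum1 = 229·256 + 106 = 58730 = 0xE56A.

E56A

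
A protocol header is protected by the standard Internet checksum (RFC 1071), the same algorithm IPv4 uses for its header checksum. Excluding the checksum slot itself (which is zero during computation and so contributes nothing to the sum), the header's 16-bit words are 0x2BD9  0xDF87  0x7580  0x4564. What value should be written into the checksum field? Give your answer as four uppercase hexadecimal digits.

One's-complement addition (fold any carry out of bit 15 back into bit 0):
  0x2BD9 + 0xDF87 = 0x10B60 → wrap carry → 0x0B61
  0x0B61 + 0x7580 = 0x080E1
  0x80E1 + 0x4564 = 0x0C645
One's-complement sum = 0xC645.
Checksum = ~0xC645 & 0xFFFF = 0x39BA.

39BA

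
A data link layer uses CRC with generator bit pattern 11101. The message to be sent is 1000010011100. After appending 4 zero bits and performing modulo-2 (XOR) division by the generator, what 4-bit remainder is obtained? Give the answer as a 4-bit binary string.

Append 4 zeros: 10000100111000000. Divide by 11101 (XOR where the leading bit is 1):
  pos 0: 10000 XOR 11101 = 01101
  pos 1: 11011 XOR 11101 = 00110
  pos 3: 11000 XOR 11101 = 00101
  pos 5: 10111 XOR 11101 = 01010
  pos 6: 10101 XOR 11101 = 01000
  pos 7: 10000 XOR 11101 = 01101
  pos 8: 11010 XOR 11101 = 00111
  pos 10: 11100 XOR 11101 = 00001
Remainder (last 4 bits) = 0100. This is the CRC / FCS.

0100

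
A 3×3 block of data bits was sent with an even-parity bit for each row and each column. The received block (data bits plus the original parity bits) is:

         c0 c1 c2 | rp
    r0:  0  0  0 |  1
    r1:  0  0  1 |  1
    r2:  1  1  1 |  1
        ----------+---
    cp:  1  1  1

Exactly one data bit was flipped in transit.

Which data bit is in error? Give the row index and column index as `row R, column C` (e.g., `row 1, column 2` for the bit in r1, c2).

row 0, column 2

Recompute each row's even parity and compare to rp:
  r0: data parity 0, sent rp 1 → mismatch
  r1: data parity 1, sent rp 1 → ok
  r2: data parity 1, sent rp 1 → ok
Recompute each column's even parity and compare to cp:
  c0: data parity 1, sent cp 1 → ok
  c1: data parity 1, sent cp 1 → ok
  c2: data parity 0, sent cp 1 → mismatch
Exactly one row (r0) and one column (c2) fail → the flipped bit is at their intersection.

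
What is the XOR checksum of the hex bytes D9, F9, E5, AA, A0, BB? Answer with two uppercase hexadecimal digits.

XOR the bytes together:
  start with 0xD9
  0xD9 ⊕ 0xF9 = 0x20
  0x20 ⊕ 0xE5 = 0xC5
  0xC5 ⊕ 0xAA = 0x6F
  0x6F ⊕ 0xA0 = 0xCF
  0xCF ⊕ 0xBB = 0x74

74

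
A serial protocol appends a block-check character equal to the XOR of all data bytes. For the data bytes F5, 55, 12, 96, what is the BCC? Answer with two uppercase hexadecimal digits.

XOR the bytes together:
  start with 0xF5
  0xF5 ⊕ 0x55 = 0xA0
  0xA0 ⊕ 0x12 = 0xB2
  0xB2 ⊕ 0x96 = 0x24

24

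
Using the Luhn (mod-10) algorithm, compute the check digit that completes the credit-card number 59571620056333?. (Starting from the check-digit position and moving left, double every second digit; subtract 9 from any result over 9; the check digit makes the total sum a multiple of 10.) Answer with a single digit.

Partial digits right→left: 3 3 3 6 5 0 0 2 6 1 7 5 9 5
Double every second digit counting from the check-digit position (so the 1st, 3rd, 5th, ... of the partial from the right).
  doubled (with −9 where >9): 6 6 1 0 3 5 9 → sum 30
  kept as-is: 3 6 0 2 1 5 5 → sum 22
Total = 30 + 22 = 52.
Check digit = (10 − (52 mod 10)) mod 10 = 8.

8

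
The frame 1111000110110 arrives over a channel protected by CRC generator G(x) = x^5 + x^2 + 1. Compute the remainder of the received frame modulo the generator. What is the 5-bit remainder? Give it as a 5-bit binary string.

Modulo-2 division of 1111000110110 by 100101:
  pos 0: 111100 XOR 100101 = 011001
  pos 1: 110010 XOR 100101 = 010111
  pos 2: 101111 XOR 100101 = 001010
  pos 4: 101010 XOR 100101 = 001111
  pos 6: 111111 XOR 100101 = 011010
  pos 7: 110100 XOR 100101 = 010001
Remainder = 10001 (nonzero — an error is detected).

10001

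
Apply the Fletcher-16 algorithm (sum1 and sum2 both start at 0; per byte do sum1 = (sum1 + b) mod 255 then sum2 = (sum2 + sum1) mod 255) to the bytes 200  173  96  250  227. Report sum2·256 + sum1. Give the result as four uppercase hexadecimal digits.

9DB5

Running sums (mod 255):
  after byte 0 (200): sum1=200, sum2=200
  after byte 1 (173): sum1=118, sum2=63
  after byte 2 (96): sum1=214, sum2=22
  after byte 3 (250): sum1=209, sum2=231
  after byte 4 (227): sum1=181, sum2=157
Checksum = sum2·256 + sum1 = 157·256 + 181 = 40373 = 0x9DB5.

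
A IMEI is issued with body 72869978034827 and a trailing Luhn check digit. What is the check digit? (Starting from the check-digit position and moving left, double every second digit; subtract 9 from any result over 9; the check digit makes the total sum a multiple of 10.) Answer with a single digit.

Partial digits right→left: 7 2 8 4 3 0 8 7 9 9 6 8 2 7
Double every second digit counting from the check-digit position (so the 1st, 3rd, 5th, ... of the partial from the right).
  doubled (with −9 where >9): 5 7 6 7 9 3 4 → sum 41
  kept as-is: 2 4 0 7 9 8 7 → sum 37
Total = 41 + 37 = 78.
Check digit = (10 − (78 mod 10)) mod 10 = 2.

2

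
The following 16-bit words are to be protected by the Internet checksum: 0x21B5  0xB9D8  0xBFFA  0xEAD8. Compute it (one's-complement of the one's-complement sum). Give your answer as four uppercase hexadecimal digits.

One's-complement addition (fold any carry out of bit 15 back into bit 0):
  0x21B5 + 0xB9D8 = 0x0DB8D
  0xDB8D + 0xBFFA = 0x19B87 → wrap carry → 0x9B88
  0x9B88 + 0xEAD8 = 0x18660 → wrap carry → 0x8661
One's-complement sum = 0x8661.
Checksum = ~0x8661 & 0xFFFF = 0x799E.

799E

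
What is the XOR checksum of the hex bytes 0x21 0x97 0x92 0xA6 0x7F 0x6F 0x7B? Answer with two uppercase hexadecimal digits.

E9

XOR the bytes together:
  start with 0x21
  0x21 ⊕ 0x97 = 0xB6
  0xB6 ⊕ 0x92 = 0x24
  0x24 ⊕ 0xA6 = 0x82
  0x82 ⊕ 0x7F = 0xFD
  0xFD ⊕ 0x6F = 0x92
  0x92 ⊕ 0x7B = 0xE9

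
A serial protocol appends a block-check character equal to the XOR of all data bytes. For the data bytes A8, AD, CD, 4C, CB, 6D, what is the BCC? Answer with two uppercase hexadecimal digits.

22

XOR the bytes together:
  start with 0xA8
  0xA8 ⊕ 0xAD = 0x05
  0x05 ⊕ 0xCD = 0xC8
  0xC8 ⊕ 0x4C = 0x84
  0x84 ⊕ 0xCB = 0x4F
  0x4F ⊕ 0x6D = 0x22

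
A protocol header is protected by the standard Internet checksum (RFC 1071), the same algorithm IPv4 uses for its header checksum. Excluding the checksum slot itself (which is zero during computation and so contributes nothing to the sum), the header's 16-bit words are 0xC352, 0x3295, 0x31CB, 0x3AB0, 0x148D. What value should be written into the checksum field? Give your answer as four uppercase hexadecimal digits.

890F

One's-complement addition (fold any carry out of bit 15 back into bit 0):
  0xC352 + 0x3295 = 0x0F5E7
  0xF5E7 + 0x31CB = 0x127B2 → wrap carry → 0x27B3
  0x27B3 + 0x3AB0 = 0x06263
  0x6263 + 0x148D = 0x076F0
One's-complement sum = 0x76F0.
Checksum = ~0x76F0 & 0xFFFF = 0x890F.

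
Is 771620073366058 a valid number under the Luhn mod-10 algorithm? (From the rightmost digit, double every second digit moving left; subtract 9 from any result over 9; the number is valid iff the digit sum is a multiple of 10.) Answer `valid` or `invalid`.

From the right, keep odd positions and double even positions (subtract 9 from any doubled value over 9):
  doubled (positions 2,4,...): 1 3 6 5 0 3 5 → sum 23
  kept (positions 1,3,...): 8 0 6 3 0 2 1 7 → sum 27
Total = 50.
50 mod 10 = 0, so the number is valid.

valid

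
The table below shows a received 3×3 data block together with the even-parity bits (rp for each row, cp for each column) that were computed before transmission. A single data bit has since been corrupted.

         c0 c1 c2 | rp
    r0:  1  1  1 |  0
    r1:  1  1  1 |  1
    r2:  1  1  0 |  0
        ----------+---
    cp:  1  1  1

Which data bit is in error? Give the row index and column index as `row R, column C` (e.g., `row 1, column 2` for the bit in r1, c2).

row 0, column 2

Recompute each row's even parity and compare to rp:
  r0: data parity 1, sent rp 0 → mismatch
  r1: data parity 1, sent rp 1 → ok
  r2: data parity 0, sent rp 0 → ok
Recompute each column's even parity and compare to cp:
  c0: data parity 1, sent cp 1 → ok
  c1: data parity 1, sent cp 1 → ok
  c2: data parity 0, sent cp 1 → mismatch
Exactly one row (r0) and one column (c2) fail → the flipped bit is at their intersection.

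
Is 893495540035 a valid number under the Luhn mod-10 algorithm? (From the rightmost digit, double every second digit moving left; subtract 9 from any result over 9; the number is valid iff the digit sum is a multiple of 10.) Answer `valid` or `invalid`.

From the right, keep odd positions and double even positions (subtract 9 from any doubled value over 9):
  doubled (positions 2,4,...): 6 0 1 9 6 7 → sum 29
  kept (positions 1,3,...): 5 0 4 5 4 9 → sum 27
Total = 56.
56 mod 10 = 6, so the number is invalid.

invalid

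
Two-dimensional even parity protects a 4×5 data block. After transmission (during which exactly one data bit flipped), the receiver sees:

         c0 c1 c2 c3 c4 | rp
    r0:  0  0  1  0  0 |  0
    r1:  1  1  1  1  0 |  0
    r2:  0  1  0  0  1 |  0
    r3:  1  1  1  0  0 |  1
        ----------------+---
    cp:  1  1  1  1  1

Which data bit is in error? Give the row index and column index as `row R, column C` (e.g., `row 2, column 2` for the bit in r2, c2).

row 0, column 0

Recompute each row's even parity and compare to rp:
  r0: data parity 1, sent rp 0 → mismatch
  r1: data parity 0, sent rp 0 → ok
  r2: data parity 0, sent rp 0 → ok
  r3: data parity 1, sent rp 1 → ok
Recompute each column's even parity and compare to cp:
  c0: data parity 0, sent cp 1 → mismatch
  c1: data parity 1, sent cp 1 → ok
  c2: data parity 1, sent cp 1 → ok
  c3: data parity 1, sent cp 1 → ok
  c4: data parity 1, sent cp 1 → ok
Exactly one row (r0) and one column (c0) fail → the flipped bit is at their intersection.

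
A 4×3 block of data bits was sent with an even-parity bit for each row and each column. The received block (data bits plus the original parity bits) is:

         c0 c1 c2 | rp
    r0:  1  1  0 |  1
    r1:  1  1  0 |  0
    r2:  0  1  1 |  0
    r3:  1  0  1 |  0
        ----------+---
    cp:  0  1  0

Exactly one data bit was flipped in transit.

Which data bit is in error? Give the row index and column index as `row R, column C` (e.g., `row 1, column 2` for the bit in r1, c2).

row 0, column 0

Recompute each row's even parity and compare to rp:
  r0: data parity 0, sent rp 1 → mismatch
  r1: data parity 0, sent rp 0 → ok
  r2: data parity 0, sent rp 0 → ok
  r3: data parity 0, sent rp 0 → ok
Recompute each column's even parity and compare to cp:
  c0: data parity 1, sent cp 0 → mismatch
  c1: data parity 1, sent cp 1 → ok
  c2: data parity 0, sent cp 0 → ok
Exactly one row (r0) and one column (c0) fail → the flipped bit is at their intersection.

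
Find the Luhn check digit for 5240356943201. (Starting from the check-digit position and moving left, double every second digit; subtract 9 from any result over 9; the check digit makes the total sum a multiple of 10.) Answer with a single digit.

9

Partial digits right→left: 1 0 2 3 4 9 6 5 3 0 4 2 5
Double every second digit counting from the check-digit position (so the 1st, 3rd, 5th, ... of the partial from the right).
  doubled (with −9 where >9): 2 4 8 3 6 8 1 → sum 32
  kept as-is: 0 3 9 5 0 2 → sum 19
Total = 32 + 19 = 51.
Check digit = (10 − (51 mod 10)) mod 10 = 9.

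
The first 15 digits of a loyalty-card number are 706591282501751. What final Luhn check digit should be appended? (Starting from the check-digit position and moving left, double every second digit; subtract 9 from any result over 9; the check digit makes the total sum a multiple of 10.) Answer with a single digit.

3

Partial digits right→left: 1 5 7 1 0 5 2 8 2 1 9 5 6 0 7
Double every second digit counting from the check-digit position (so the 1st, 3rd, 5th, ... of the partial from the right).
  doubled (with −9 where >9): 2 5 0 4 4 9 3 5 → sum 32
  kept as-is: 5 1 5 8 1 5 0 → sum 25
Total = 32 + 25 = 57.
Check digit = (10 − (57 mod 10)) mod 10 = 3.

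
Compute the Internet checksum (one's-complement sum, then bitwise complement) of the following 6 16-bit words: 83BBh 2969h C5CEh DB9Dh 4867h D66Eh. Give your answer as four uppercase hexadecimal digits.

9298

One's-complement addition (fold any carry out of bit 15 back into bit 0):
  0x83BB + 0x2969 = 0x0AD24
  0xAD24 + 0xC5CE = 0x172F2 → wrap carry → 0x72F3
  0x72F3 + 0xDB9D = 0x14E90 → wrap carry → 0x4E91
  0x4E91 + 0x4867 = 0x096F8
  0x96F8 + 0xD66E = 0x16D66 → wrap carry → 0x6D67
One's-complement sum = 0x6D67.
Checksum = ~0x6D67 & 0xFFFF = 0x9298.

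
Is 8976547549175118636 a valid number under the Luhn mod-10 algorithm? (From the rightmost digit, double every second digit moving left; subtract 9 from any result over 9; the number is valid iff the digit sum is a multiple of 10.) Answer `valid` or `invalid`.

valid

From the right, keep odd positions and double even positions (subtract 9 from any doubled value over 9):
  doubled (positions 2,4,...): 6 7 2 5 9 1 8 3 9 → sum 50
  kept (positions 1,3,...): 6 6 1 5 1 4 7 5 7 8 → sum 50
Total = 100.
100 mod 10 = 0, so the number is valid.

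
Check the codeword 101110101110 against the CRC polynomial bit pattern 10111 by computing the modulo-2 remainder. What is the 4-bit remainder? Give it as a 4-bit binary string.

Modulo-2 division of 101110101110 by 10111:
  pos 0: 10111 XOR 10111 = 00000
  pos 6: 10111 XOR 10111 = 00000
Remainder = 0000 (zero — the frame passes the CRC check).

0000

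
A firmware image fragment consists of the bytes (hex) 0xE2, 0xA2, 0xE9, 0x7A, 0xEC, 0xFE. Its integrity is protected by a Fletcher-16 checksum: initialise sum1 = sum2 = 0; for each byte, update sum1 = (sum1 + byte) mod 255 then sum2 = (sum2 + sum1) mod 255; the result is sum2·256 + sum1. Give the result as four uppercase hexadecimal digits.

6ED5

Running sums (mod 255):
  after byte 0 (0xE2): sum1=226, sum2=226
  after byte 1 (0xA2): sum1=133, sum2=104
  after byte 2 (0xE9): sum1=111, sum2=215
  after byte 3 (0x7A): sum1=233, sum2=193
  after byte 4 (0xEC): sum1=214, sum2=152
  after byte 5 (0xFE): sum1=213, sum2=110
Checksum = sum2·256 + sum1 = 110·256 + 213 = 28373 = 0x6ED5.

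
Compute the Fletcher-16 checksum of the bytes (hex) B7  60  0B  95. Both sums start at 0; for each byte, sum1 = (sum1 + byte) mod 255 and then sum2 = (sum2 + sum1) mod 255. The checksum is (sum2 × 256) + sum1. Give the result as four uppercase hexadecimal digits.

Running sums (mod 255):
  after byte 0 (B7): sum1=183, sum2=183
  after byte 1 (60): sum1=24, sum2=207
  after byte 2 (0B): sum1=35, sum2=242
  after byte 3 (95): sum1=184, sum2=171
Checksum = sum2·256 + sum1 = 171·256 + 184 = 43960 = 0xABB8.

ABB8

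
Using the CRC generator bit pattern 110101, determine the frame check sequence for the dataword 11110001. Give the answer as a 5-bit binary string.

11001

Append 5 zeros: 1111000100000. Divide by 110101 (XOR where the leading bit is 1):
  pos 0: 111100 XOR 110101 = 001001
  pos 2: 100101 XOR 110101 = 010000
  pos 3: 100000 XOR 110101 = 010101
  pos 4: 101010 XOR 110101 = 011111
  pos 5: 111110 XOR 110101 = 001011
  pos 7: 101100 XOR 110101 = 011001
Remainder (last 5 bits) = 11001. This is the CRC / FCS.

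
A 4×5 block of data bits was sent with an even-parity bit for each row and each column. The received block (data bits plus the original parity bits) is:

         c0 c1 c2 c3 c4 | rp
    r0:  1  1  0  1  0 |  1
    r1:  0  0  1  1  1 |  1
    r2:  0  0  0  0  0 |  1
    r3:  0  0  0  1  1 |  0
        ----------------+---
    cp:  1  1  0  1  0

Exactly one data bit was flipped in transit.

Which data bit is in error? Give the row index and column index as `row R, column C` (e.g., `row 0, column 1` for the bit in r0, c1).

Recompute each row's even parity and compare to rp:
  r0: data parity 1, sent rp 1 → ok
  r1: data parity 1, sent rp 1 → ok
  r2: data parity 0, sent rp 1 → mismatch
  r3: data parity 0, sent rp 0 → ok
Recompute each column's even parity and compare to cp:
  c0: data parity 1, sent cp 1 → ok
  c1: data parity 1, sent cp 1 → ok
  c2: data parity 1, sent cp 0 → mismatch
  c3: data parity 1, sent cp 1 → ok
  c4: data parity 0, sent cp 0 → ok
Exactly one row (r2) and one column (c2) fail → the flipped bit is at their intersection.

row 2, column 2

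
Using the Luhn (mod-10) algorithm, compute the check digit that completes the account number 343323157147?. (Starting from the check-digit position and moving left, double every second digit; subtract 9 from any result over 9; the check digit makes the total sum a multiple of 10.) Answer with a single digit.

Partial digits right→left: 7 4 1 7 5 1 3 2 3 3 4 3
Double every second digit counting from the check-digit position (so the 1st, 3rd, 5th, ... of the partial from the right).
  doubled (with −9 where >9): 5 2 1 6 6 8 → sum 28
  kept as-is: 4 7 1 2 3 3 → sum 20
Total = 28 + 20 = 48.
Check digit = (10 − (48 mod 10)) mod 10 = 2.

2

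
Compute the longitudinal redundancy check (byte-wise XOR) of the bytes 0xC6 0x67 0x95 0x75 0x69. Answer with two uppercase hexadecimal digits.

28

XOR the bytes together:
  start with 0xC6
  0xC6 ⊕ 0x67 = 0xA1
  0xA1 ⊕ 0x95 = 0x34
  0x34 ⊕ 0x75 = 0x41
  0x41 ⊕ 0x69 = 0x28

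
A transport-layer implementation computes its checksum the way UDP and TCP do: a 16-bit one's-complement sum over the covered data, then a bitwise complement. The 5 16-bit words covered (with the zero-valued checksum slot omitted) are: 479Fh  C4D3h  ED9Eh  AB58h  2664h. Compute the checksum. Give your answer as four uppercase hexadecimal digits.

3431

One's-complement addition (fold any carry out of bit 15 back into bit 0):
  0x479F + 0xC4D3 = 0x10C72 → wrap carry → 0x0C73
  0x0C73 + 0xED9E = 0x0FA11
  0xFA11 + 0xAB58 = 0x1A569 → wrap carry → 0xA56A
  0xA56A + 0x2664 = 0x0CBCE
One's-complement sum = 0xCBCE.
Checksum = ~0xCBCE & 0xFFFF = 0x3431.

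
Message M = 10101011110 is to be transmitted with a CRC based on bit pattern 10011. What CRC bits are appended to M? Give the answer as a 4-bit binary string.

Append 4 zeros: 101010111100000. Divide by 10011 (XOR where the leading bit is 1):
  pos 0: 10101 XOR 10011 = 00110
  pos 2: 11001 XOR 10011 = 01010
  pos 3: 10101 XOR 10011 = 00110
  pos 5: 11011 XOR 10011 = 01000
  pos 6: 10000 XOR 10011 = 00011
  pos 9: 11000 XOR 10011 = 01011
  pos 10: 10110 XOR 10011 = 00101
Remainder (last 4 bits) = 0101. This is the CRC / FCS.

0101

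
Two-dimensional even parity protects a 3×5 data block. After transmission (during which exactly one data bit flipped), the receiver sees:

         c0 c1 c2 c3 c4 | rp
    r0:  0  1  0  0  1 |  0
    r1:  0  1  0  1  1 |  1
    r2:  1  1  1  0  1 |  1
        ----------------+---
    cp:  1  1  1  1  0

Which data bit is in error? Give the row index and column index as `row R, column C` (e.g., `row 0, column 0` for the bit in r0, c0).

row 2, column 4

Recompute each row's even parity and compare to rp:
  r0: data parity 0, sent rp 0 → ok
  r1: data parity 1, sent rp 1 → ok
  r2: data parity 0, sent rp 1 → mismatch
Recompute each column's even parity and compare to cp:
  c0: data parity 1, sent cp 1 → ok
  c1: data parity 1, sent cp 1 → ok
  c2: data parity 1, sent cp 1 → ok
  c3: data parity 1, sent cp 1 → ok
  c4: data parity 1, sent cp 0 → mismatch
Exactly one row (r2) and one column (c4) fail → the flipped bit is at their intersection.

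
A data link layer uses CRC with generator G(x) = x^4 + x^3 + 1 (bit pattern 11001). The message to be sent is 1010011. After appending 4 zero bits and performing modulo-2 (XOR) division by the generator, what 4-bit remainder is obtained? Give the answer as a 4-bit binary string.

0110

Append 4 zeros: 10100110000. Divide by 11001 (XOR where the leading bit is 1):
  pos 0: 10100 XOR 11001 = 01101
  pos 1: 11011 XOR 11001 = 00010
  pos 4: 10100 XOR 11001 = 01101
  pos 5: 11010 XOR 11001 = 00011
Remainder (last 4 bits) = 0110. This is the CRC / FCS.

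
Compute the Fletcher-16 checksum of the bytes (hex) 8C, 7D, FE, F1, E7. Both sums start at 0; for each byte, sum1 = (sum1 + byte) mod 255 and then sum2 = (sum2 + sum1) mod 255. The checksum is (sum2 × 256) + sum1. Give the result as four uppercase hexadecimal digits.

Running sums (mod 255):
  after byte 0 (8C): sum1=140, sum2=140
  after byte 1 (7D): sum1=10, sum2=150
  after byte 2 (FE): sum1=9, sum2=159
  after byte 3 (F1): sum1=250, sum2=154
  after byte 4 (E7): sum1=226, sum2=125
Checksum = sum2·256 + sum1 = 125·256 + 226 = 32226 = 0x7DE2.

7DE2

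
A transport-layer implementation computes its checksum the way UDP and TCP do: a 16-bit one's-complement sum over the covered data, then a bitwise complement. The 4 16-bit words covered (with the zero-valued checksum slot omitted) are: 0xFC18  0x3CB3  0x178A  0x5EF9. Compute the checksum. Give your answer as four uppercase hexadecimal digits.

One's-complement addition (fold any carry out of bit 15 back into bit 0):
  0xFC18 + 0x3CB3 = 0x138CB → wrap carry → 0x38CC
  0x38CC + 0x178A = 0x05056
  0x5056 + 0x5EF9 = 0x0AF4F
One's-complement sum = 0xAF4F.
Checksum = ~0xAF4F & 0xFFFF = 0x50B0.

50B0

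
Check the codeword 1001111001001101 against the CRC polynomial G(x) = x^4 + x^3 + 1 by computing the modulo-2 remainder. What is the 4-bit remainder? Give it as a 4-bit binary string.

Modulo-2 division of 1001111001001101 by 11001:
  pos 0: 10011 XOR 11001 = 01010
  pos 1: 10101 XOR 11001 = 01100
  pos 2: 11001 XOR 11001 = 00000
  pos 9: 10011 XOR 11001 = 01010
  pos 10: 10100 XOR 11001 = 01101
  pos 11: 11011 XOR 11001 = 00010
Remainder = 0010 (nonzero — an error is detected).

0010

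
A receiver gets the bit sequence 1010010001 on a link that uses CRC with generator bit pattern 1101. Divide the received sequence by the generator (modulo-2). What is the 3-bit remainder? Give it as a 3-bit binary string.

011

Modulo-2 division of 1010010001 by 1101:
  pos 0: 1010 XOR 1101 = 0111
  pos 1: 1110 XOR 1101 = 0011
  pos 3: 1110 XOR 1101 = 0011
  pos 5: 1100 XOR 1101 = 0001
Remainder = 011 (nonzero — an error is detected).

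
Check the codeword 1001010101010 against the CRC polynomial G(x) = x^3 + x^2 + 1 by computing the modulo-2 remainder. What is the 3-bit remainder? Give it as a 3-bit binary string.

010

Modulo-2 division of 1001010101010 by 1101:
  pos 0: 1001 XOR 1101 = 0100
  pos 1: 1000 XOR 1101 = 0101
  pos 2: 1011 XOR 1101 = 0110
  pos 3: 1100 XOR 1101 = 0001
  pos 6: 1101 XOR 1101 = 0000
Remainder = 010 (nonzero — an error is detected).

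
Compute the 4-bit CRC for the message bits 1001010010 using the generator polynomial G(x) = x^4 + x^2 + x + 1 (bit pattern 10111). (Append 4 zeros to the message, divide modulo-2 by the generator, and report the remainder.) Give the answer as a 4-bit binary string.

1111

Append 4 zeros: 10010100100000. Divide by 10111 (XOR where the leading bit is 1):
  pos 0: 10010 XOR 10111 = 00101
  pos 2: 10110 XOR 10111 = 00001
  pos 6: 10100 XOR 10111 = 00011
  pos 9: 11000 XOR 10111 = 01111
Remainder (last 4 bits) = 1111. This is the CRC / FCS.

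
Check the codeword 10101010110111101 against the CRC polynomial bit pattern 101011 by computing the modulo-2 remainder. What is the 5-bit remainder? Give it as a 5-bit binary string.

00001

Modulo-2 division of 10101010110111101 by 101011:
  pos 0: 101010 XOR 101011 = 000001
  pos 5: 110110 XOR 101011 = 011101
  pos 6: 111011 XOR 101011 = 010000
  pos 7: 100001 XOR 101011 = 001010
  pos 9: 101011 XOR 101011 = 000000
Remainder = 00001 (nonzero — an error is detected).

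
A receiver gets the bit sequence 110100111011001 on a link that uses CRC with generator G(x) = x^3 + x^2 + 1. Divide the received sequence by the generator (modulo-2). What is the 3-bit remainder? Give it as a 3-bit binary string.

Modulo-2 division of 110100111011001 by 1101:
  pos 0: 1101 XOR 1101 = 0000
  pos 6: 1110 XOR 1101 = 0011
  pos 8: 1111 XOR 1101 = 0010
  pos 10: 1000 XOR 1101 = 0101
  pos 11: 1011 XOR 1101 = 0110
Remainder = 110 (nonzero — an error is detected).

110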